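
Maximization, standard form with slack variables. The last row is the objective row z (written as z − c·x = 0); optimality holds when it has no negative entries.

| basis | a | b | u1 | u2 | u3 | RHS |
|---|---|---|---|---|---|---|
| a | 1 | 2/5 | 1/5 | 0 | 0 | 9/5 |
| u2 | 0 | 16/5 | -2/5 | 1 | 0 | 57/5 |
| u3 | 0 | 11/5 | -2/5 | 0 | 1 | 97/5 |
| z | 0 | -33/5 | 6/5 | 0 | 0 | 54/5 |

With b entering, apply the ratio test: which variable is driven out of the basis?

Column b entries and ratios — a: (9/5)/(2/5) = 9/2; u2: (57/5)/(16/5) = 57/16; u3: (97/5)/(11/5) = 97/11.
Smallest ratio is 57/16 in the row of u2, so u2 leaves.

u2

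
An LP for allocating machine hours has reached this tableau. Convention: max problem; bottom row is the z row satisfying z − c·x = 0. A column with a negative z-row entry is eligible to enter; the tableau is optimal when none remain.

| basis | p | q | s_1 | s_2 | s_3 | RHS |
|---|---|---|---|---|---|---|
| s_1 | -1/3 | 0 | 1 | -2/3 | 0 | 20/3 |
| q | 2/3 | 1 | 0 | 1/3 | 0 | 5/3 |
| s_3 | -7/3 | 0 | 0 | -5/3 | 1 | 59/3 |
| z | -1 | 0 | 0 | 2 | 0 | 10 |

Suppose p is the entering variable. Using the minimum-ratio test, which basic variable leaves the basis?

Column p entries and ratios — s_1: -1/3 ≤ 0, skip; q: (5/3)/(2/3) = 5/2; s_3: -7/3 ≤ 0, skip.
Smallest ratio is 5/2 in the row of q, so q leaves.

q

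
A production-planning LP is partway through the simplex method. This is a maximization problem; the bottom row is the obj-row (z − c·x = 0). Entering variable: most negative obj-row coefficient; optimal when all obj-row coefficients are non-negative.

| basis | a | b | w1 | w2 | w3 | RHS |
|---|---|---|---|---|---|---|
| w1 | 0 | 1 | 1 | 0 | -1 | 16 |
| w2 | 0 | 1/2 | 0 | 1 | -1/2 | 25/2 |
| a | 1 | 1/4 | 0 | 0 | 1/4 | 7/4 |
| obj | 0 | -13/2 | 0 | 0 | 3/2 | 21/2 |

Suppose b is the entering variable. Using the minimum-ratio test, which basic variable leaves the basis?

a

Column b entries and ratios — w1: 16/1 = 16; w2: (25/2)/(1/2) = 25; a: (7/4)/(1/4) = 7.
Smallest ratio is 7 in the row of a, so a leaves.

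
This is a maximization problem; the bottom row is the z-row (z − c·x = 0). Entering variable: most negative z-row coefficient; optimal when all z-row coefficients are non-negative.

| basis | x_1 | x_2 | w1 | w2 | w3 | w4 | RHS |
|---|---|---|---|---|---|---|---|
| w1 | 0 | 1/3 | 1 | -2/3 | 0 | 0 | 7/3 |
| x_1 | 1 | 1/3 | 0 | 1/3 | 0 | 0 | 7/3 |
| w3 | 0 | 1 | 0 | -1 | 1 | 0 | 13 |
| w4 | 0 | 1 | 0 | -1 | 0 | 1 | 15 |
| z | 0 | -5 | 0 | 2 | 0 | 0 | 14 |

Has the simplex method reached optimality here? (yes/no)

no

The z-row has a negative entry -5 in column x_2, so it is not optimal.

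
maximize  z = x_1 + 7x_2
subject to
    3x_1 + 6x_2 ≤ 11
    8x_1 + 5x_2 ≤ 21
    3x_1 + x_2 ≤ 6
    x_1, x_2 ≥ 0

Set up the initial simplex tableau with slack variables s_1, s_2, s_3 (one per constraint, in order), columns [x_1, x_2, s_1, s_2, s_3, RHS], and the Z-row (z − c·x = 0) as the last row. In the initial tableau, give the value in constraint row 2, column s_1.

Slack s_1 belongs to constraint 1; its column is the unit vector e_1, so the entry in row 2 is 0.

0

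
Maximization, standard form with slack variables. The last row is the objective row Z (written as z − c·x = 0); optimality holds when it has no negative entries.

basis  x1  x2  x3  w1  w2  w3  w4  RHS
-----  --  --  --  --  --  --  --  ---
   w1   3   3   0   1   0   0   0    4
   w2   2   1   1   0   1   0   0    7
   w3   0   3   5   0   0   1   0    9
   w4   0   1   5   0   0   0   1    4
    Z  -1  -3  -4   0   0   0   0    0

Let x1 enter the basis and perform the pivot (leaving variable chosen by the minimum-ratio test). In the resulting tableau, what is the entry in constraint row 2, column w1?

Ratio test on column x1 — row 1: 4/3 = 4/3; row 2: 7/2 = 7/2; row 3: entry 0 ≤ 0; row 4: entry 0 ≤ 0. Minimum is 4/3 at row 1 (w1 leaves); pivot element 3.
Divide row 1 by 3; eliminate column x1 from the other rows.
Row 2 update in column w1: 0 − 2·(1/3) = -2/3.

-2/3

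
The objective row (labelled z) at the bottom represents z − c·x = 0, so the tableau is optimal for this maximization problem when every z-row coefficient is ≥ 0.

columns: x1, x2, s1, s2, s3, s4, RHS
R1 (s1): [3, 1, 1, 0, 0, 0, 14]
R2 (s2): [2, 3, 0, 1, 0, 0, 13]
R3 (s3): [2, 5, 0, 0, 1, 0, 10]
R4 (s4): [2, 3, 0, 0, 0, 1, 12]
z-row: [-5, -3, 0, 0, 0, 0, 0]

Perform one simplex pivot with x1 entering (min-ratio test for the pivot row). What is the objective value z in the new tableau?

70/3

Ratio test on column x1 — row 1: 14/3 = 14/3; row 2: 13/2 = 13/2; row 3: 10/2 = 5; row 4: 12/2 = 6. Minimum is 14/3 at row 1 (s1 leaves); pivot element 3.
Pivot on row 1; the z-row RHS becomes 0 − (-5)·(14/3) = 70/3.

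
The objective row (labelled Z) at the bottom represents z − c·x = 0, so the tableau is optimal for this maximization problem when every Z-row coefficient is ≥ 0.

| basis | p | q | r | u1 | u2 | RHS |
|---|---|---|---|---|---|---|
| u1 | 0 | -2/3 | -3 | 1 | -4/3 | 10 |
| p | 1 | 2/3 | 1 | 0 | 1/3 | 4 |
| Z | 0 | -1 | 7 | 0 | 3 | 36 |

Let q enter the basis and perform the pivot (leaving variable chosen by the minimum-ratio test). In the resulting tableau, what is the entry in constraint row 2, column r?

3/2

Ratio test on column q — row 1: entry -2/3 ≤ 0; row 2: 4/(2/3) = 6. Minimum is 6 at row 2 (p leaves); pivot element 2/3.
Divide row 2 by 2/3; eliminate column q from the other rows.
In the new row 2, the r entry is the old entry divided by the pivot: 1/(2/3) = 3/2.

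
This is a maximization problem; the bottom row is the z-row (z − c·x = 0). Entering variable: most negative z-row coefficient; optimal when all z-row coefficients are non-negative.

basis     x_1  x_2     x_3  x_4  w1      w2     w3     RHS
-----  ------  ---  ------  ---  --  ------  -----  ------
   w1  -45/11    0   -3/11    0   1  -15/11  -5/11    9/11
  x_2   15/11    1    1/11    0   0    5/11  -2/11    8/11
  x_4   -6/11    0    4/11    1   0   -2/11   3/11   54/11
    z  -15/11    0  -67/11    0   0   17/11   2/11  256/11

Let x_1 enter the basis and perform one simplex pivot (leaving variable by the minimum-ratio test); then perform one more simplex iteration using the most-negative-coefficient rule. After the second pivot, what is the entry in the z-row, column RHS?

Ratio test on column x_1 — row 1: entry -45/11 ≤ 0; row 2: (8/11)/(15/11) = 8/15; row 3: entry -6/11 ≤ 0. Minimum is 8/15 at row 2 (x_2 leaves); pivot element 15/11.
Divide row 2 by 15/11; eliminate column x_1 from the other rows.
Second iteration: most negative z-row entry is -6 in column x_3, so x_3 enters.
Ratio test on column x_3 — row 1: entry 0 ≤ 0; row 2: (8/15)/(1/15) = 8; row 3: (26/5)/(2/5) = 13. Minimum is 8 at row 2 (x_1 leaves); pivot element 1/15.
Divide row 2 by 1/15; eliminate column x_3 from the other rows.
After both pivots, the entry at the z-row, column RHS is 72.

72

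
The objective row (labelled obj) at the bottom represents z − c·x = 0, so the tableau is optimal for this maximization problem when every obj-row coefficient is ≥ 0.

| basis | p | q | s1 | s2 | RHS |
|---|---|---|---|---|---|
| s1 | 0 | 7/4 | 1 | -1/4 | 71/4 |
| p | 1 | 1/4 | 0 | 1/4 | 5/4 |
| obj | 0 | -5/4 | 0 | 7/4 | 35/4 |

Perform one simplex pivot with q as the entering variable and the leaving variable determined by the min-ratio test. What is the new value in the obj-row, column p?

Ratio test on column q — row 1: (71/4)/(7/4) = 71/7; row 2: (5/4)/(1/4) = 5. Minimum is 5 at row 2 (p leaves); pivot element 1/4.
Divide row 2 by 1/4; eliminate column q from the other rows.
obj-row update in column p: 0 − (-5/4)·4 = 5.

5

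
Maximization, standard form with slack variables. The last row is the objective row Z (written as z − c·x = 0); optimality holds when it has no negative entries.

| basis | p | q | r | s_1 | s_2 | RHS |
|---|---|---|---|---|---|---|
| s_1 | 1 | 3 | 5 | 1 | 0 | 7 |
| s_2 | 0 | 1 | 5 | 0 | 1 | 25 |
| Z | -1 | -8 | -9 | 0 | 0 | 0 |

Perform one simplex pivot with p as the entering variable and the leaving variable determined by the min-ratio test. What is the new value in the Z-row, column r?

-4

Ratio test on column p — row 1: 7/1 = 7; row 2: entry 0 ≤ 0. Minimum is 7 at row 1 (s_1 leaves); pivot element 1.
Divide row 1 by 1; eliminate column p from the other rows.
Z-row update in column r: -9 − (-1)·5 = -4.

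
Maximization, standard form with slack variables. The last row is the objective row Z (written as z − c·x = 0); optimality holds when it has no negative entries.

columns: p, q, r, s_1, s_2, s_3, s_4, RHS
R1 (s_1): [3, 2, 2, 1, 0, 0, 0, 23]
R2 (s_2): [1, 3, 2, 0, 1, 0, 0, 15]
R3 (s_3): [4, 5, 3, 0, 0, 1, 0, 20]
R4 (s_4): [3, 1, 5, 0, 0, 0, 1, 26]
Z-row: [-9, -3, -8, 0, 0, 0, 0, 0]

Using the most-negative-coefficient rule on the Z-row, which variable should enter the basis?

p

Negative Z-row entries: p: -9, q: -3, r: -8.
The most negative is -9 in column p, so p enters.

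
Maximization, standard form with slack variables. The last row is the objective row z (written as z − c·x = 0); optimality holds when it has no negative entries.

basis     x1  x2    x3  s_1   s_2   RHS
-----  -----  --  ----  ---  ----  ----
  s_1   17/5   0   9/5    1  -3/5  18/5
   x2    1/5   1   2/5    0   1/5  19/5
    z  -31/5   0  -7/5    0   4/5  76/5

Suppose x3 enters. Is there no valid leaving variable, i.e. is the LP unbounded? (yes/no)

Column x3 has positive entries in row(s) 1, 2, so the ratio test bounds it — not unbounded.

no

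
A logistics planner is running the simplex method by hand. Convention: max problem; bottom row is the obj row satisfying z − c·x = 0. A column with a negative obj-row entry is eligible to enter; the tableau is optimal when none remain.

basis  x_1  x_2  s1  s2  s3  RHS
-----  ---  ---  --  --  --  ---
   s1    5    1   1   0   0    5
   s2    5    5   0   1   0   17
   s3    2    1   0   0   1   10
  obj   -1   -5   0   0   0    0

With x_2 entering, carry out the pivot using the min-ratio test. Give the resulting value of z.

Ratio test on column x_2 — row 1: 5/1 = 5; row 2: 17/5 = 17/5; row 3: 10/1 = 10. Minimum is 17/5 at row 2 (s2 leaves); pivot element 5.
Pivot on row 2; the obj-row RHS becomes 0 − (-5)·(17/5) = 17.

17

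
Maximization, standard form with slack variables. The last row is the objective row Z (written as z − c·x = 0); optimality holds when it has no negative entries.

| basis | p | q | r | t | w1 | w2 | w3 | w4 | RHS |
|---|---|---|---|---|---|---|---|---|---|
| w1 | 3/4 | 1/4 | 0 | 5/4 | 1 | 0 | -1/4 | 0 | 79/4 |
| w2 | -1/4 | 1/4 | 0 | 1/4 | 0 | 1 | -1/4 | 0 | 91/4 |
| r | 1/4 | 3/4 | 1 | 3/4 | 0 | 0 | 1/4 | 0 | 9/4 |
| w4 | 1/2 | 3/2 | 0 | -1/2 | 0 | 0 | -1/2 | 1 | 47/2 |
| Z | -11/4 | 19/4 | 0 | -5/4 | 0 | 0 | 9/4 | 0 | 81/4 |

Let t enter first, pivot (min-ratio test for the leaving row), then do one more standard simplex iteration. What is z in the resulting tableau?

Ratio test on column t — row 1: (79/4)/(5/4) = 79/5; row 2: (91/4)/(1/4) = 91; row 3: (9/4)/(3/4) = 3; row 4: entry -1/2 ≤ 0. Minimum is 3 at row 3 (r leaves); pivot element 3/4.
Pivot on row 3; the Z-row RHS becomes 81/4 − (-5/4)·3 = 24.
Next entering variable (most negative Z-row entry -7/3): p.
Ratio test on column p — row 1: 16/(1/3) = 48; row 2: entry -1/3 ≤ 0; row 3: 3/(1/3) = 9; row 4: 25/(2/3) = 75/2. Minimum is 9 at row 3 (t leaves); pivot element 1/3.
After the second pivot the Z-row RHS is 24 − (-7/3)·9 = 45.

45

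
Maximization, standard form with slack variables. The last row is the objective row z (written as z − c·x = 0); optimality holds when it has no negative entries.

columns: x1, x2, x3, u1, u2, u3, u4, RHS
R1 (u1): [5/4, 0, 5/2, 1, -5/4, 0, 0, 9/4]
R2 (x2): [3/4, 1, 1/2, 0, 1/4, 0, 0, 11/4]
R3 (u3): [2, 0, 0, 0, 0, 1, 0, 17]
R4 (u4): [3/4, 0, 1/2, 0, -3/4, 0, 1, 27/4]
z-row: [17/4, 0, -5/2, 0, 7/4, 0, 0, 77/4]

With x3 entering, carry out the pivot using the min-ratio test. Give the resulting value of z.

43/2

Ratio test on column x3 — row 1: (9/4)/(5/2) = 9/10; row 2: (11/4)/(1/2) = 11/2; row 3: entry 0 ≤ 0; row 4: (27/4)/(1/2) = 27/2. Minimum is 9/10 at row 1 (u1 leaves); pivot element 5/2.
Pivot on row 1; the z-row RHS becomes 77/4 − (-5/2)·(9/10) = 43/2.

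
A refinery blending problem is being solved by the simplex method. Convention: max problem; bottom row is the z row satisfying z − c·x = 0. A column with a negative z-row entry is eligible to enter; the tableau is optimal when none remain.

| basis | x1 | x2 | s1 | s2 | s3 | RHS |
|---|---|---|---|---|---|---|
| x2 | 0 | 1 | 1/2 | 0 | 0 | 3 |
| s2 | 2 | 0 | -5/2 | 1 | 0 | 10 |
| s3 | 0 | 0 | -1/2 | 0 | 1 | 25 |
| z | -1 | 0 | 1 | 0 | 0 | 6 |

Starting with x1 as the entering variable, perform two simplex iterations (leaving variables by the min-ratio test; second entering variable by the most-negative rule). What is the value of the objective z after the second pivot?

Ratio test on column x1 — row 1: entry 0 ≤ 0; row 2: 10/2 = 5; row 3: entry 0 ≤ 0. Minimum is 5 at row 2 (s2 leaves); pivot element 2.
Pivot on row 2; the z-row RHS becomes 6 − (-1)·5 = 11.
Next entering variable (most negative z-row entry -1/4): s1.
Ratio test on column s1 — row 1: 3/(1/2) = 6; row 2: entry -5/4 ≤ 0; row 3: entry -1/2 ≤ 0. Minimum is 6 at row 1 (x2 leaves); pivot element 1/2.
After the second pivot the z-row RHS is 11 − (-1/4)·6 = 25/2.

25/2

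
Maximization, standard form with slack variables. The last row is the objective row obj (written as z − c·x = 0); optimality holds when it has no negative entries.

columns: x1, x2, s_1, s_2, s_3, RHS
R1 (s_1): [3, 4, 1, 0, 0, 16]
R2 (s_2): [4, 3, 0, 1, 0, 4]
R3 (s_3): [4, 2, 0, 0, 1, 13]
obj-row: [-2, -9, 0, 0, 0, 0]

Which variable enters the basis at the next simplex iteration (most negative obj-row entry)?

Negative obj-row entries: x1: -2, x2: -9.
The most negative is -9 in column x2, so x2 enters.

x2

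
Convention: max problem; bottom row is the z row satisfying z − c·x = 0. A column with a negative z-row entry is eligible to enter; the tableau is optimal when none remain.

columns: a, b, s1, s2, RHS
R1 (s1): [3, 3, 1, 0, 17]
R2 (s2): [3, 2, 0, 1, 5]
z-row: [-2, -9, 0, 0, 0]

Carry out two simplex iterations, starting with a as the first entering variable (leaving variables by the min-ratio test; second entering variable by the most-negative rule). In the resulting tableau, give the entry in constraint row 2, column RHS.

Ratio test on column a — row 1: 17/3 = 17/3; row 2: 5/3 = 5/3. Minimum is 5/3 at row 2 (s2 leaves); pivot element 3.
Divide row 2 by 3; eliminate column a from the other rows.
Second iteration: most negative z-row entry is -23/3 in column b, so b enters.
Ratio test on column b — row 1: 12/1 = 12; row 2: (5/3)/(2/3) = 5/2. Minimum is 5/2 at row 2 (a leaves); pivot element 2/3.
Divide row 2 by 2/3; eliminate column b from the other rows.
After both pivots, the entry at constraint row 2, column RHS is 5/2.

5/2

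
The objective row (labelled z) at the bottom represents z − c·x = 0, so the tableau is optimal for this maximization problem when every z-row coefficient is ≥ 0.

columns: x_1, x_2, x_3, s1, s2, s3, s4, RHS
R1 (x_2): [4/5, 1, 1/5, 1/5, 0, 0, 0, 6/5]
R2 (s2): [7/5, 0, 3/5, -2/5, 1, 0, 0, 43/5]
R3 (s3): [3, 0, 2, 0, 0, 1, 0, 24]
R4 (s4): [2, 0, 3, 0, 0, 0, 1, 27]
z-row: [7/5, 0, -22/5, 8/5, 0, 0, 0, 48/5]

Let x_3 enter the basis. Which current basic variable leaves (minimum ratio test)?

x_2

Column x_3 entries and ratios — x_2: (6/5)/(1/5) = 6; s2: (43/5)/(3/5) = 43/3; s3: 24/2 = 12; s4: 27/3 = 9.
Smallest ratio is 6 in the row of x_2, so x_2 leaves.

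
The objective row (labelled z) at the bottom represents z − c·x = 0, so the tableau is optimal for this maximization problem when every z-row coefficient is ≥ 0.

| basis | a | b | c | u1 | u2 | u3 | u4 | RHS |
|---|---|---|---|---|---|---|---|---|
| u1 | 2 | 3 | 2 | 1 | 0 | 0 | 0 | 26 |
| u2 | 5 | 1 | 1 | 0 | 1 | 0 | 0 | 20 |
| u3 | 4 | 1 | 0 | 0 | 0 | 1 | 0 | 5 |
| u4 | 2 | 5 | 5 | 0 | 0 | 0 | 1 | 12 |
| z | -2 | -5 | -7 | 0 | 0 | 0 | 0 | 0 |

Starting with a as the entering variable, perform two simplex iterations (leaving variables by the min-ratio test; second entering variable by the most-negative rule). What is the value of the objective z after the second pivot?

79/5

Ratio test on column a — row 1: 26/2 = 13; row 2: 20/5 = 4; row 3: 5/4 = 5/4; row 4: 12/2 = 6. Minimum is 5/4 at row 3 (u3 leaves); pivot element 4.
Pivot on row 3; the z-row RHS becomes 0 − (-2)·(5/4) = 5/2.
Next entering variable (most negative z-row entry -7): c.
Ratio test on column c — row 1: (47/2)/2 = 47/4; row 2: (55/4)/1 = 55/4; row 3: entry 0 ≤ 0; row 4: (19/2)/5 = 19/10. Minimum is 19/10 at row 4 (u4 leaves); pivot element 5.
After the second pivot the z-row RHS is 5/2 − (-7)·(19/10) = 79/5.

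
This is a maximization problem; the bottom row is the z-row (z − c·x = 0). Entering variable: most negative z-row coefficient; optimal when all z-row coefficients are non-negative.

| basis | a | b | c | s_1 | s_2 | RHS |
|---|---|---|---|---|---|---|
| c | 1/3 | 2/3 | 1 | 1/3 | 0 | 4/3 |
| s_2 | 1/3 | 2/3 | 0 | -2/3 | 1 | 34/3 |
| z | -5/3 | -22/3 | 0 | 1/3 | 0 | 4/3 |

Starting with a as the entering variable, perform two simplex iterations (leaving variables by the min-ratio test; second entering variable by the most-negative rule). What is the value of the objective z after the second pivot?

Ratio test on column a — row 1: (4/3)/(1/3) = 4; row 2: (34/3)/(1/3) = 34. Minimum is 4 at row 1 (c leaves); pivot element 1/3.
Pivot on row 1; the z-row RHS becomes 4/3 − (-5/3)·4 = 8.
Next entering variable (most negative z-row entry -4): b.
Ratio test on column b — row 1: 4/2 = 2; row 2: entry 0 ≤ 0. Minimum is 2 at row 1 (a leaves); pivot element 2.
After the second pivot the z-row RHS is 8 − (-4)·2 = 16.

16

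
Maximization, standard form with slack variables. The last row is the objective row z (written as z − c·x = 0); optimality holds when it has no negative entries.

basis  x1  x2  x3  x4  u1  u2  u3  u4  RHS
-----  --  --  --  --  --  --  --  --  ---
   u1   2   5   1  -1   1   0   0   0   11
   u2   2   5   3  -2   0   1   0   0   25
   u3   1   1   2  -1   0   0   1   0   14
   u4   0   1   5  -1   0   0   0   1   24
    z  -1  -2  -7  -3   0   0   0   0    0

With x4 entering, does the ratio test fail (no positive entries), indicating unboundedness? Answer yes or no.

yes

Every constraint-row entry in column x4 is ≤ 0, so increasing x4 is unbounded.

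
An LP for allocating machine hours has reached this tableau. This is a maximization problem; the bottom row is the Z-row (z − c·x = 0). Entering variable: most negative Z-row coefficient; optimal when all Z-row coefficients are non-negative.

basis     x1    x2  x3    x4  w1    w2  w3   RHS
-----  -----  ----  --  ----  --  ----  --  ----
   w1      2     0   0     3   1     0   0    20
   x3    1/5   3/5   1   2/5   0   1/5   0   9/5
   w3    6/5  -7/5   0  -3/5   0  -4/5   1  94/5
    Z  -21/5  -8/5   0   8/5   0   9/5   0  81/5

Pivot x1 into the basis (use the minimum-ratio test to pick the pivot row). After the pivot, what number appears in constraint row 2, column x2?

3

Ratio test on column x1 — row 1: 20/2 = 10; row 2: (9/5)/(1/5) = 9; row 3: (94/5)/(6/5) = 47/3. Minimum is 9 at row 2 (x3 leaves); pivot element 1/5.
Divide row 2 by 1/5; eliminate column x1 from the other rows.
In the new row 2, the x2 entry is the old entry divided by the pivot: (3/5)/(1/5) = 3.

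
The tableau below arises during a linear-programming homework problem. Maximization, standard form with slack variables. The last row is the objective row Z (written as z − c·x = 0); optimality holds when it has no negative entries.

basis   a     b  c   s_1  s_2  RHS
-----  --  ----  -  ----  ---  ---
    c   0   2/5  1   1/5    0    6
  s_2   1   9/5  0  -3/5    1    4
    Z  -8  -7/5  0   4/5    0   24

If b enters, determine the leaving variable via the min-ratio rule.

s_2

Column b entries and ratios — c: 6/(2/5) = 15; s_2: 4/(9/5) = 20/9.
Smallest ratio is 20/9 in the row of s_2, so s_2 leaves.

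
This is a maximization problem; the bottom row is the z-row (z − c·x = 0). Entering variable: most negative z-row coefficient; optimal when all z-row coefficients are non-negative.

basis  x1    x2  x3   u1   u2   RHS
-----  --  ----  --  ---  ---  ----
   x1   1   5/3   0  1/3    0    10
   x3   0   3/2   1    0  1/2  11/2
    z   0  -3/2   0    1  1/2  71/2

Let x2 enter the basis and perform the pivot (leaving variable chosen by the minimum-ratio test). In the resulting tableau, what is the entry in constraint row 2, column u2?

1/3

Ratio test on column x2 — row 1: 10/(5/3) = 6; row 2: (11/2)/(3/2) = 11/3. Minimum is 11/3 at row 2 (x3 leaves); pivot element 3/2.
Divide row 2 by 3/2; eliminate column x2 from the other rows.
In the new row 2, the u2 entry is the old entry divided by the pivot: (1/2)/(3/2) = 1/3.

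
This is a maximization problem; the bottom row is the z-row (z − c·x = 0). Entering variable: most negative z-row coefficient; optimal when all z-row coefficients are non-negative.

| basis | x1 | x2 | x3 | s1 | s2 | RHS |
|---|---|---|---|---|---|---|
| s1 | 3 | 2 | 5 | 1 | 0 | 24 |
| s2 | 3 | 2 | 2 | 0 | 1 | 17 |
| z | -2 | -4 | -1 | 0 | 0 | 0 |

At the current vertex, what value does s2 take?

17

s2 is basic (row 2); its value is the RHS of that row, 17.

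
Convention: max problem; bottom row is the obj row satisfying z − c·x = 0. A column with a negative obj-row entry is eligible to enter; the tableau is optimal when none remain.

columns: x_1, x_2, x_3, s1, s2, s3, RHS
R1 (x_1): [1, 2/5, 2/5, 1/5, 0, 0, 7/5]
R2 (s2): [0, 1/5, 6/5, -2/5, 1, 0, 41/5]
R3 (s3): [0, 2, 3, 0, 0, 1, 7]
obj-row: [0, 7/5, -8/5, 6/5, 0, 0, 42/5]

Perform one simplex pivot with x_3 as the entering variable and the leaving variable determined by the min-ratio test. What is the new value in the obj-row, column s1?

Ratio test on column x_3 — row 1: (7/5)/(2/5) = 7/2; row 2: (41/5)/(6/5) = 41/6; row 3: 7/3 = 7/3. Minimum is 7/3 at row 3 (s3 leaves); pivot element 3.
Divide row 3 by 3; eliminate column x_3 from the other rows.
obj-row update in column s1: 6/5 − (-8/5)·0 = 6/5.

6/5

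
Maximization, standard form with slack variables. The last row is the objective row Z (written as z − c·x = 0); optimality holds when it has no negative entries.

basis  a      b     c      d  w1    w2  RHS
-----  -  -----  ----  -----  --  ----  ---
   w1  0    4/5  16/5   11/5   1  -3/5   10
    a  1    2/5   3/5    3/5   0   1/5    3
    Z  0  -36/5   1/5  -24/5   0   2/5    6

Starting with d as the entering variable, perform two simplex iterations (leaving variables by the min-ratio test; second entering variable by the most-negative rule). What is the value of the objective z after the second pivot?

Ratio test on column d — row 1: 10/(11/5) = 50/11; row 2: 3/(3/5) = 5. Minimum is 50/11 at row 1 (w1 leaves); pivot element 11/5.
Pivot on row 1; the Z-row RHS becomes 6 − (-24/5)·(50/11) = 306/11.
Next entering variable (most negative Z-row entry -60/11): b.
Ratio test on column b — row 1: (50/11)/(4/11) = 25/2; row 2: (3/11)/(2/11) = 3/2. Minimum is 3/2 at row 2 (a leaves); pivot element 2/11.
After the second pivot the Z-row RHS is 306/11 − (-60/11)·(3/2) = 36.

36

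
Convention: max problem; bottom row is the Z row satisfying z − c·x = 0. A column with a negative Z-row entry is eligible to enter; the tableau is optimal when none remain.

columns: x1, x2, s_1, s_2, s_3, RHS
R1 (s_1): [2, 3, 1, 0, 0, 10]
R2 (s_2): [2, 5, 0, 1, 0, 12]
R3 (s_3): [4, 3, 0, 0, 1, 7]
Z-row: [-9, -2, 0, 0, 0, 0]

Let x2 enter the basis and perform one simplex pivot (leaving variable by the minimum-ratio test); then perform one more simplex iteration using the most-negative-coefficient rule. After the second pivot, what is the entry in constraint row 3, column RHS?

Ratio test on column x2 — row 1: 10/3 = 10/3; row 2: 12/5 = 12/5; row 3: 7/3 = 7/3. Minimum is 7/3 at row 3 (s_3 leaves); pivot element 3.
Divide row 3 by 3; eliminate column x2 from the other rows.
Second iteration: most negative Z-row entry is -19/3 in column x1, so x1 enters.
Ratio test on column x1 — row 1: entry -2 ≤ 0; row 2: entry -14/3 ≤ 0; row 3: (7/3)/(4/3) = 7/4. Minimum is 7/4 at row 3 (x2 leaves); pivot element 4/3.
Divide row 3 by 4/3; eliminate column x1 from the other rows.
After both pivots, the entry at constraint row 3, column RHS is 7/4.

7/4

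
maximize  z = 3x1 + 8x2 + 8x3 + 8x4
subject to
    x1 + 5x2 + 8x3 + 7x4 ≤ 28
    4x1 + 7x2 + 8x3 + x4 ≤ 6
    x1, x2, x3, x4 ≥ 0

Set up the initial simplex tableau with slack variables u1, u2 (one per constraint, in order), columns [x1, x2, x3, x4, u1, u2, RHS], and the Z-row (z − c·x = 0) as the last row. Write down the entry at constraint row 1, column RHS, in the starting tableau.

The RHS of constraint 1 is b_1 = 28.

28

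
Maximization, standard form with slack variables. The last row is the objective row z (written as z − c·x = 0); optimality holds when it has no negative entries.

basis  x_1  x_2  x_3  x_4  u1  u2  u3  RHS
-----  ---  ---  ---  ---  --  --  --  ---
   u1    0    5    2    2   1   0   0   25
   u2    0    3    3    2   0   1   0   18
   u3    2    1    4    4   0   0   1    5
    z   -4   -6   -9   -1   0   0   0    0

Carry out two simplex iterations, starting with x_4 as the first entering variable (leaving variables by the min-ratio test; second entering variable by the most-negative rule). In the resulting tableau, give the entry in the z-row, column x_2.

Ratio test on column x_4 — row 1: 25/2 = 25/2; row 2: 18/2 = 9; row 3: 5/4 = 5/4. Minimum is 5/4 at row 3 (u3 leaves); pivot element 4.
Divide row 3 by 4; eliminate column x_4 from the other rows.
Second iteration: most negative z-row entry is -8 in column x_3, so x_3 enters.
Ratio test on column x_3 — row 1: entry 0 ≤ 0; row 2: (31/2)/1 = 31/2; row 3: (5/4)/1 = 5/4. Minimum is 5/4 at row 3 (x_4 leaves); pivot element 1.
Divide row 3 by 1; eliminate column x_3 from the other rows.
After both pivots, the entry at the z-row, column x_2 is -15/4.

-15/4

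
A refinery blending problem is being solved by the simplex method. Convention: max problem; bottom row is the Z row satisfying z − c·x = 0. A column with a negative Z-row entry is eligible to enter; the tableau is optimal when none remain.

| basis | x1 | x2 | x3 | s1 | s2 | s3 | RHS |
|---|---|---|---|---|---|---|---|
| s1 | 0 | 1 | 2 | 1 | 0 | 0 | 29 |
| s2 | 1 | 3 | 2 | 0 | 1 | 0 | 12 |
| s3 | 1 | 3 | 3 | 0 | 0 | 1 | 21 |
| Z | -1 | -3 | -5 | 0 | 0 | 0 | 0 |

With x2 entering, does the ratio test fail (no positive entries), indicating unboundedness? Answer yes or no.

no

Column x2 has positive entries in row(s) 1, 2, 3, so the ratio test bounds it — not unbounded.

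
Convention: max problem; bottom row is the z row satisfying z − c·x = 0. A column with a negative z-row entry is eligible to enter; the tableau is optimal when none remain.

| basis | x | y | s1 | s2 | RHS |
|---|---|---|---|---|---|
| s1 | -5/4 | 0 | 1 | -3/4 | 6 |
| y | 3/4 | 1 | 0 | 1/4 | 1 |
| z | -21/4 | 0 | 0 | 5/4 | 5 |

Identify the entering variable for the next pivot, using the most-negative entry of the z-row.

x

Negative z-row entries: x: -21/4.
The most negative is -21/4 in column x, so x enters.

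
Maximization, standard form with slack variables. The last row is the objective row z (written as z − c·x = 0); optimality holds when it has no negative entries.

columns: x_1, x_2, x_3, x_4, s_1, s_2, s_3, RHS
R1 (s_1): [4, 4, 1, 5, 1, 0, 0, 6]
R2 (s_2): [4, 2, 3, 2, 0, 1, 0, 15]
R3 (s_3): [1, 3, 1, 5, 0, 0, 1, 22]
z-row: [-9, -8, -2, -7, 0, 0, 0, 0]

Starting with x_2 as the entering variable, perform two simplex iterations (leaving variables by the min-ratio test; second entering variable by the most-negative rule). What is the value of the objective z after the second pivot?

Ratio test on column x_2 — row 1: 6/4 = 3/2; row 2: 15/2 = 15/2; row 3: 22/3 = 22/3. Minimum is 3/2 at row 1 (s_1 leaves); pivot element 4.
Pivot on row 1; the z-row RHS becomes 0 − (-8)·(3/2) = 12.
Next entering variable (most negative z-row entry -1): x_1.
Ratio test on column x_1 — row 1: (3/2)/1 = 3/2; row 2: 12/2 = 6; row 3: entry -2 ≤ 0. Minimum is 3/2 at row 1 (x_2 leaves); pivot element 1.
After the second pivot the z-row RHS is 12 − (-1)·(3/2) = 27/2.

27/2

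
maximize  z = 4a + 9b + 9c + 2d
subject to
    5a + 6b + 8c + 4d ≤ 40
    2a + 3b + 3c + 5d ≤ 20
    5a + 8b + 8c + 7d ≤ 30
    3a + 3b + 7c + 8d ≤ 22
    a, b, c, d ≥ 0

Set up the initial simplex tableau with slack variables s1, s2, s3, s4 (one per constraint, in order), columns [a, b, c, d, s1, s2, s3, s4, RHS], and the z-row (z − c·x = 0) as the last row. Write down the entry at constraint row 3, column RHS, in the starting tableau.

30

The RHS of constraint 3 is b_3 = 30.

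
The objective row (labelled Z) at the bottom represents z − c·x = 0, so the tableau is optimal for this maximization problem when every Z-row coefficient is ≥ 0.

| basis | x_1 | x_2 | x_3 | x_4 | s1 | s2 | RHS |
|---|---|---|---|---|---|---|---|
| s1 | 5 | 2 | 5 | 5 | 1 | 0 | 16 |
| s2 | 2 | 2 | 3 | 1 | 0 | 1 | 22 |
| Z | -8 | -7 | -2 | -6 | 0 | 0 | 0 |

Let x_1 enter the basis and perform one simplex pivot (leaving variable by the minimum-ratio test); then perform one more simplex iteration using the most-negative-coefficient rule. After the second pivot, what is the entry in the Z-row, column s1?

Ratio test on column x_1 — row 1: 16/5 = 16/5; row 2: 22/2 = 11. Minimum is 16/5 at row 1 (s1 leaves); pivot element 5.
Divide row 1 by 5; eliminate column x_1 from the other rows.
Second iteration: most negative Z-row entry is -19/5 in column x_2, so x_2 enters.
Ratio test on column x_2 — row 1: (16/5)/(2/5) = 8; row 2: (78/5)/(6/5) = 13. Minimum is 8 at row 1 (x_1 leaves); pivot element 2/5.
Divide row 1 by 2/5; eliminate column x_2 from the other rows.
After both pivots, the entry at the Z-row, column s1 is 7/2.

7/2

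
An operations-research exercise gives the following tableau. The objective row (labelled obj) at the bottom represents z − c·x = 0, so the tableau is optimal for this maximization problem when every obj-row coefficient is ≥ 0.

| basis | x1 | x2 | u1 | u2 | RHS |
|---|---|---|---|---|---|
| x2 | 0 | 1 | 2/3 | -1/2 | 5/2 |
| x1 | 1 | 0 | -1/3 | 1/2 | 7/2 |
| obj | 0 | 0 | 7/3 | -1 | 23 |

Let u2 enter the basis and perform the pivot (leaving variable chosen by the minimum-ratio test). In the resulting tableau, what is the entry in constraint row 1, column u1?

Ratio test on column u2 — row 1: entry -1/2 ≤ 0; row 2: (7/2)/(1/2) = 7. Minimum is 7 at row 2 (x1 leaves); pivot element 1/2.
Divide row 2 by 1/2; eliminate column u2 from the other rows.
Row 1 update in column u1: 2/3 − (-1/2)·(-2/3) = 1/3.

1/3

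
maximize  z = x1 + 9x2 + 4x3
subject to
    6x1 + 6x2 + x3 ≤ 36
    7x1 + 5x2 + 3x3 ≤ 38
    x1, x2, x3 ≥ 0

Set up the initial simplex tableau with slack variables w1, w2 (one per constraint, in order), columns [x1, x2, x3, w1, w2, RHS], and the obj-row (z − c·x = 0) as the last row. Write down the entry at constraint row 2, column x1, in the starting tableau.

Constraint 2 has coefficient 7 on x1.

7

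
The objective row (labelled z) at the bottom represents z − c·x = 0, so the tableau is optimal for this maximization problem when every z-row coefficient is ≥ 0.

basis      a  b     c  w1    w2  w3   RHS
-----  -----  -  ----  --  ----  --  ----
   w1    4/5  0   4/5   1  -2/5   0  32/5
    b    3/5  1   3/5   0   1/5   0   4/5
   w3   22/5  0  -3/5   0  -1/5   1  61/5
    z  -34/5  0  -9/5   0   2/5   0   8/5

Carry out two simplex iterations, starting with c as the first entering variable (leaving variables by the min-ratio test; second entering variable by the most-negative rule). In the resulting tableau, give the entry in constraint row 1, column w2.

-2/3

Ratio test on column c — row 1: (32/5)/(4/5) = 8; row 2: (4/5)/(3/5) = 4/3; row 3: entry -3/5 ≤ 0. Minimum is 4/3 at row 2 (b leaves); pivot element 3/5.
Divide row 2 by 3/5; eliminate column c from the other rows.
Second iteration: most negative z-row entry is -5 in column a, so a enters.
Ratio test on column a — row 1: entry 0 ≤ 0; row 2: (4/3)/1 = 4/3; row 3: 13/5 = 13/5. Minimum is 4/3 at row 2 (c leaves); pivot element 1.
Divide row 2 by 1; eliminate column a from the other rows.
After both pivots, the entry at constraint row 1, column w2 is -2/3.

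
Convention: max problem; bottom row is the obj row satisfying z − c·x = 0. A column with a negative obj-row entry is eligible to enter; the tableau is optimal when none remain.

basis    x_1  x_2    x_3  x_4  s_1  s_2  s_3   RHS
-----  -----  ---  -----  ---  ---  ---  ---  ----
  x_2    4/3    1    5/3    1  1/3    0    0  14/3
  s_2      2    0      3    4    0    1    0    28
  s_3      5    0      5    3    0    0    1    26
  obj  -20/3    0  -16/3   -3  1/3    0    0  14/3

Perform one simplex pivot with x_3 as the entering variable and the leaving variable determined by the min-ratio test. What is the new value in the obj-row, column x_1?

Ratio test on column x_3 — row 1: (14/3)/(5/3) = 14/5; row 2: 28/3 = 28/3; row 3: 26/5 = 26/5. Minimum is 14/5 at row 1 (x_2 leaves); pivot element 5/3.
Divide row 1 by 5/3; eliminate column x_3 from the other rows.
obj-row update in column x_1: -20/3 − (-16/3)·(4/5) = -12/5.

-12/5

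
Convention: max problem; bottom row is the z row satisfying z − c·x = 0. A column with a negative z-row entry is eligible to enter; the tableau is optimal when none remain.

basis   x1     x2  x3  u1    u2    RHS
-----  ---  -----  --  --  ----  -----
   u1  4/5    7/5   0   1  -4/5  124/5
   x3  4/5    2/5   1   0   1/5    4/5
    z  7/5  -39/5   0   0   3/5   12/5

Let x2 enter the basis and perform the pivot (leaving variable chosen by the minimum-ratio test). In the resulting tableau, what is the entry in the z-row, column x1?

Ratio test on column x2 — row 1: (124/5)/(7/5) = 124/7; row 2: (4/5)/(2/5) = 2. Minimum is 2 at row 2 (x3 leaves); pivot element 2/5.
Divide row 2 by 2/5; eliminate column x2 from the other rows.
z-row update in column x1: 7/5 − (-39/5)·2 = 17.

17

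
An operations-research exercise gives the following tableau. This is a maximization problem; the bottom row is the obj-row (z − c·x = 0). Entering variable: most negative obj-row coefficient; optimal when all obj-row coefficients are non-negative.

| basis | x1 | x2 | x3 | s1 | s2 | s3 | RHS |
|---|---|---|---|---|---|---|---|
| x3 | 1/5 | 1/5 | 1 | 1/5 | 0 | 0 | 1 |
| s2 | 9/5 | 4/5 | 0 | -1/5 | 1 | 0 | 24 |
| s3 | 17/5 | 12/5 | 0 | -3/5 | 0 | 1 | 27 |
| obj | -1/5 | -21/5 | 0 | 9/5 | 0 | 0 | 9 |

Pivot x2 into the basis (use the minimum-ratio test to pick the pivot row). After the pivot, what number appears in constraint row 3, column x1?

1

Ratio test on column x2 — row 1: 1/(1/5) = 5; row 2: 24/(4/5) = 30; row 3: 27/(12/5) = 45/4. Minimum is 5 at row 1 (x3 leaves); pivot element 1/5.
Divide row 1 by 1/5; eliminate column x2 from the other rows.
Row 3 update in column x1: 17/5 − (12/5)·1 = 1.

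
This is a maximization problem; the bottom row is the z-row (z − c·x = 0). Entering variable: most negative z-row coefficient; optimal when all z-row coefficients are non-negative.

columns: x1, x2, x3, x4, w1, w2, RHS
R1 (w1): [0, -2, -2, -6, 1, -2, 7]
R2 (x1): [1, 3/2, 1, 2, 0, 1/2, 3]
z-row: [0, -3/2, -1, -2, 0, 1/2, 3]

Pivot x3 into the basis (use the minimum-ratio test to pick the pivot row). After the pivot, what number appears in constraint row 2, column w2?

1/2

Ratio test on column x3 — row 1: entry -2 ≤ 0; row 2: 3/1 = 3. Minimum is 3 at row 2 (x1 leaves); pivot element 1.
Divide row 2 by 1; eliminate column x3 from the other rows.
In the new row 2, the w2 entry is the old entry divided by the pivot: (1/2)/1 = 1/2.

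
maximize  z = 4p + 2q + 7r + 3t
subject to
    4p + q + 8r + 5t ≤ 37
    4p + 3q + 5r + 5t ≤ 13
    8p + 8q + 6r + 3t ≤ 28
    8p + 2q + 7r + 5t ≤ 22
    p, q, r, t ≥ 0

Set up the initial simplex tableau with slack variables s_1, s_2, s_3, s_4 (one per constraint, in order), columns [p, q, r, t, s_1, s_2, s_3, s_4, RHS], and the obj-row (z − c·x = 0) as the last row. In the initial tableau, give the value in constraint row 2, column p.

4

Constraint 2 has coefficient 4 on p.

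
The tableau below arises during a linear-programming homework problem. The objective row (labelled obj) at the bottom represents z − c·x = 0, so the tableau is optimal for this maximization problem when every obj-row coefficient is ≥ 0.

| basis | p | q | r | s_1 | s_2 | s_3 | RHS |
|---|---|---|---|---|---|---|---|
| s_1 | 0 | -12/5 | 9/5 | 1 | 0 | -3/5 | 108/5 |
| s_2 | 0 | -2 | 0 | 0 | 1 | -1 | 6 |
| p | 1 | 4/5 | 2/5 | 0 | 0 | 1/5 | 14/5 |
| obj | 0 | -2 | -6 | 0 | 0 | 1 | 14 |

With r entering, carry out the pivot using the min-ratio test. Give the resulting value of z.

Ratio test on column r — row 1: (108/5)/(9/5) = 12; row 2: entry 0 ≤ 0; row 3: (14/5)/(2/5) = 7. Minimum is 7 at row 3 (p leaves); pivot element 2/5.
Pivot on row 3; the obj-row RHS becomes 14 − (-6)·7 = 56.

56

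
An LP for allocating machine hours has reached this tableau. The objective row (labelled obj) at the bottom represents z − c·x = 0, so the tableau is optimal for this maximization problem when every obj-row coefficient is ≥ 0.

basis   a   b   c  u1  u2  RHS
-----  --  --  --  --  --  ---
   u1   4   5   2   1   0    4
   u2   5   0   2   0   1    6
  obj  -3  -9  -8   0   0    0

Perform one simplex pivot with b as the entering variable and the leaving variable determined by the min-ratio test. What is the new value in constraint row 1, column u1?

1/5

Ratio test on column b — row 1: 4/5 = 4/5; row 2: entry 0 ≤ 0. Minimum is 4/5 at row 1 (u1 leaves); pivot element 5.
Divide row 1 by 5; eliminate column b from the other rows.
In the new row 1, the u1 entry is the old entry divided by the pivot: 1/5 = 1/5.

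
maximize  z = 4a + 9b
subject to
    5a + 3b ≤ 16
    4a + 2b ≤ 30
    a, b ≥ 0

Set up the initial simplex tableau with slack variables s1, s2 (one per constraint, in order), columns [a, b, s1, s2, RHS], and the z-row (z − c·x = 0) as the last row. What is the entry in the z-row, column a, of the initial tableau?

-4

The z-row carries the negated objective coefficients: the a entry is -4.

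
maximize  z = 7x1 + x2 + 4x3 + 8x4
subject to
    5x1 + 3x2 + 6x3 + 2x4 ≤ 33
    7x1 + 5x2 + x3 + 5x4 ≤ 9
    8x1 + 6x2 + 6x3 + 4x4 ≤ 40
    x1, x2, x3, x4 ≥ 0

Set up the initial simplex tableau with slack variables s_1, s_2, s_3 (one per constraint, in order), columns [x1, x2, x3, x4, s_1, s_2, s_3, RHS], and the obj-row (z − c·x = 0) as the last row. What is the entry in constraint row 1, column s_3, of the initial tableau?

Slack s_3 belongs to constraint 3; its column is the unit vector e_3, so the entry in row 1 is 0.

0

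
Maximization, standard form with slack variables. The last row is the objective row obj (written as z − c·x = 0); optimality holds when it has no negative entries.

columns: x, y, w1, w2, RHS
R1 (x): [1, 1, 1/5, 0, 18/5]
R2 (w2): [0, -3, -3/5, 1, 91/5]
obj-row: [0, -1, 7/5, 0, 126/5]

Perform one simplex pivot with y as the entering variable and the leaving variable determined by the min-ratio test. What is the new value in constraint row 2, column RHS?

Ratio test on column y — row 1: (18/5)/1 = 18/5; row 2: entry -3 ≤ 0. Minimum is 18/5 at row 1 (x leaves); pivot element 1.
Divide row 1 by 1; eliminate column y from the other rows.
Row 2 update in column RHS: 91/5 − (-3)·(18/5) = 29.

29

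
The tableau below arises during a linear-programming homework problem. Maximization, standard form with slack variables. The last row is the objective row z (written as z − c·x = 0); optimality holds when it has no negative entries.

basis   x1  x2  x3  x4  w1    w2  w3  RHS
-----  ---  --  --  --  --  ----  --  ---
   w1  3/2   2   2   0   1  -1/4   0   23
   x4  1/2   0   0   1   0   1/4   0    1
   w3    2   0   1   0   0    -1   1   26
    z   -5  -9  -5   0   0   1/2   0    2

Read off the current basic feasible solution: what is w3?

w3 is basic (row 3); its value is the RHS of that row, 26.

26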